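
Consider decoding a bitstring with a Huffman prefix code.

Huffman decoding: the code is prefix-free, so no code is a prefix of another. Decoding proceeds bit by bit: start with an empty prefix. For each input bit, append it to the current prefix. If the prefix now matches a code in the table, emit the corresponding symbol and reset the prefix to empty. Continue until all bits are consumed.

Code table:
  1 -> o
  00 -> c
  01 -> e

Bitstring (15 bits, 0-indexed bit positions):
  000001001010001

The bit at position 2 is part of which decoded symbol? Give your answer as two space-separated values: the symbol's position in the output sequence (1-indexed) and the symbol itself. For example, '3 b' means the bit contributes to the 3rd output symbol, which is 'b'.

Bit 0: prefix='0' (no match yet)
Bit 1: prefix='00' -> emit 'c', reset
Bit 2: prefix='0' (no match yet)
Bit 3: prefix='00' -> emit 'c', reset
Bit 4: prefix='0' (no match yet)
Bit 5: prefix='01' -> emit 'e', reset
Bit 6: prefix='0' (no match yet)

Answer: 2 c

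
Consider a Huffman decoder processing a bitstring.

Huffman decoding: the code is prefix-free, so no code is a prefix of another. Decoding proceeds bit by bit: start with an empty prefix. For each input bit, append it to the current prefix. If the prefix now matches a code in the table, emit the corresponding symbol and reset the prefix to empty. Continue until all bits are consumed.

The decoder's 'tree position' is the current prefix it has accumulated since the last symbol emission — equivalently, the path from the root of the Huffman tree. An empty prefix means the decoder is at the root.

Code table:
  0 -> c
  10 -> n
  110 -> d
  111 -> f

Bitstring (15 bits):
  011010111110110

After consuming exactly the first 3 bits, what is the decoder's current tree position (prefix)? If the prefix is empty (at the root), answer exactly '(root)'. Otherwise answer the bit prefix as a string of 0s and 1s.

Bit 0: prefix='0' -> emit 'c', reset
Bit 1: prefix='1' (no match yet)
Bit 2: prefix='11' (no match yet)

Answer: 11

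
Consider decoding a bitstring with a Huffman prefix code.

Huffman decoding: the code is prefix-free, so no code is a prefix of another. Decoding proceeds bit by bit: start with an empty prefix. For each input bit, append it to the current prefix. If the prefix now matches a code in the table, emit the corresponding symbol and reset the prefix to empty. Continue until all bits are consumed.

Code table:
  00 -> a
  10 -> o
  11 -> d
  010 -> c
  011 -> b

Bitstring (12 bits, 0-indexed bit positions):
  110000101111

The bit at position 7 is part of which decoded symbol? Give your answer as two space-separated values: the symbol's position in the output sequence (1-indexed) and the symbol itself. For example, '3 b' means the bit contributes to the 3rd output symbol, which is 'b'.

Bit 0: prefix='1' (no match yet)
Bit 1: prefix='11' -> emit 'd', reset
Bit 2: prefix='0' (no match yet)
Bit 3: prefix='00' -> emit 'a', reset
Bit 4: prefix='0' (no match yet)
Bit 5: prefix='00' -> emit 'a', reset
Bit 6: prefix='1' (no match yet)
Bit 7: prefix='10' -> emit 'o', reset
Bit 8: prefix='1' (no match yet)
Bit 9: prefix='11' -> emit 'd', reset
Bit 10: prefix='1' (no match yet)
Bit 11: prefix='11' -> emit 'd', reset

Answer: 4 o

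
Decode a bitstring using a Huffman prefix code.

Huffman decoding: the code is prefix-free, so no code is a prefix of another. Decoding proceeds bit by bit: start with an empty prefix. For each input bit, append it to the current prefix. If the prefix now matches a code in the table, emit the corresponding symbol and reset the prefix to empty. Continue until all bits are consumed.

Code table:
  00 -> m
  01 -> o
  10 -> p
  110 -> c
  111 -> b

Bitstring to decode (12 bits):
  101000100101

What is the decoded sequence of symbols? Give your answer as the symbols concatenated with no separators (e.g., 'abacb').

Bit 0: prefix='1' (no match yet)
Bit 1: prefix='10' -> emit 'p', reset
Bit 2: prefix='1' (no match yet)
Bit 3: prefix='10' -> emit 'p', reset
Bit 4: prefix='0' (no match yet)
Bit 5: prefix='00' -> emit 'm', reset
Bit 6: prefix='1' (no match yet)
Bit 7: prefix='10' -> emit 'p', reset
Bit 8: prefix='0' (no match yet)
Bit 9: prefix='01' -> emit 'o', reset
Bit 10: prefix='0' (no match yet)
Bit 11: prefix='01' -> emit 'o', reset

Answer: ppmpoo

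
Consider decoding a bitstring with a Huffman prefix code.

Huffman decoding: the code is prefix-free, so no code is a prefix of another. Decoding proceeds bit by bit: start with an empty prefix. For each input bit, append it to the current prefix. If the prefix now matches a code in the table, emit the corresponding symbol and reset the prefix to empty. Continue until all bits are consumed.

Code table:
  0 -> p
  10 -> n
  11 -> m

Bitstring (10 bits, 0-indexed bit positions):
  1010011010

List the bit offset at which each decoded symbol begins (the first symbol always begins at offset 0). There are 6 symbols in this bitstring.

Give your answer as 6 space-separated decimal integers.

Bit 0: prefix='1' (no match yet)
Bit 1: prefix='10' -> emit 'n', reset
Bit 2: prefix='1' (no match yet)
Bit 3: prefix='10' -> emit 'n', reset
Bit 4: prefix='0' -> emit 'p', reset
Bit 5: prefix='1' (no match yet)
Bit 6: prefix='11' -> emit 'm', reset
Bit 7: prefix='0' -> emit 'p', reset
Bit 8: prefix='1' (no match yet)
Bit 9: prefix='10' -> emit 'n', reset

Answer: 0 2 4 5 7 8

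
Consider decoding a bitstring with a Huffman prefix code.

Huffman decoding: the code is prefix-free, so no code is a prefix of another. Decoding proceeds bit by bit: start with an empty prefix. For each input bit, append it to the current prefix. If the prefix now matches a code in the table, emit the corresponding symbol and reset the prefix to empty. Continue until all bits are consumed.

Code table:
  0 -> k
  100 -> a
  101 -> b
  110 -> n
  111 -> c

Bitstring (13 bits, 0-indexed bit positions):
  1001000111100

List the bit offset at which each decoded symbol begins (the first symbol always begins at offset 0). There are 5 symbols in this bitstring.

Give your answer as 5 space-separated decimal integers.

Answer: 0 3 6 7 10

Derivation:
Bit 0: prefix='1' (no match yet)
Bit 1: prefix='10' (no match yet)
Bit 2: prefix='100' -> emit 'a', reset
Bit 3: prefix='1' (no match yet)
Bit 4: prefix='10' (no match yet)
Bit 5: prefix='100' -> emit 'a', reset
Bit 6: prefix='0' -> emit 'k', reset
Bit 7: prefix='1' (no match yet)
Bit 8: prefix='11' (no match yet)
Bit 9: prefix='111' -> emit 'c', reset
Bit 10: prefix='1' (no match yet)
Bit 11: prefix='10' (no match yet)
Bit 12: prefix='100' -> emit 'a', reset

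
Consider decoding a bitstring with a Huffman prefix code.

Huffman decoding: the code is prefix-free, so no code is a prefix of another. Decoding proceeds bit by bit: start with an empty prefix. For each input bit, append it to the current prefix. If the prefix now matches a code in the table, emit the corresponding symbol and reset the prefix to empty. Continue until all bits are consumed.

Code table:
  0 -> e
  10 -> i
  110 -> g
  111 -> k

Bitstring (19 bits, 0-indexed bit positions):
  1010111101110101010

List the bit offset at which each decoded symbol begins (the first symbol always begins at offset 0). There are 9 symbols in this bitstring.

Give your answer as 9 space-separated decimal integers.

Answer: 0 2 4 7 9 12 13 15 17

Derivation:
Bit 0: prefix='1' (no match yet)
Bit 1: prefix='10' -> emit 'i', reset
Bit 2: prefix='1' (no match yet)
Bit 3: prefix='10' -> emit 'i', reset
Bit 4: prefix='1' (no match yet)
Bit 5: prefix='11' (no match yet)
Bit 6: prefix='111' -> emit 'k', reset
Bit 7: prefix='1' (no match yet)
Bit 8: prefix='10' -> emit 'i', reset
Bit 9: prefix='1' (no match yet)
Bit 10: prefix='11' (no match yet)
Bit 11: prefix='111' -> emit 'k', reset
Bit 12: prefix='0' -> emit 'e', reset
Bit 13: prefix='1' (no match yet)
Bit 14: prefix='10' -> emit 'i', reset
Bit 15: prefix='1' (no match yet)
Bit 16: prefix='10' -> emit 'i', reset
Bit 17: prefix='1' (no match yet)
Bit 18: prefix='10' -> emit 'i', reset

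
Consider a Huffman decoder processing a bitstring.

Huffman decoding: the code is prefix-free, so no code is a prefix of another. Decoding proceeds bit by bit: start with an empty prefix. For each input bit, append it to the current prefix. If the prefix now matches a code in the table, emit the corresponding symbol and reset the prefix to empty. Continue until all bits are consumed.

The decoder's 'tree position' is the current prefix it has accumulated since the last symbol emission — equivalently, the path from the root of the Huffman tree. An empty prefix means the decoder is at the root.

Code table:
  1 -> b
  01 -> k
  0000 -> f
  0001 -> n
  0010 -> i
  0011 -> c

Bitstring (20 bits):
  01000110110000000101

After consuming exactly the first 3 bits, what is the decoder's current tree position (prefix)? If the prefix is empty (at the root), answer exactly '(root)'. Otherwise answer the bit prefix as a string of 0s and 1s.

Answer: 0

Derivation:
Bit 0: prefix='0' (no match yet)
Bit 1: prefix='01' -> emit 'k', reset
Bit 2: prefix='0' (no match yet)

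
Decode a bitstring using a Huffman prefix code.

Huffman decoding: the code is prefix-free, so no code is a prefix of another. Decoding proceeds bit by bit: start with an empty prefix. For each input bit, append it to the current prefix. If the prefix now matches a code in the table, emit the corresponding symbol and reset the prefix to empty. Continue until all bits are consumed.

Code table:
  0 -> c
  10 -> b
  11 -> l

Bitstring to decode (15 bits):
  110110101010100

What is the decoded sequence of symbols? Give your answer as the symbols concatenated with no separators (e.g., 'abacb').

Bit 0: prefix='1' (no match yet)
Bit 1: prefix='11' -> emit 'l', reset
Bit 2: prefix='0' -> emit 'c', reset
Bit 3: prefix='1' (no match yet)
Bit 4: prefix='11' -> emit 'l', reset
Bit 5: prefix='0' -> emit 'c', reset
Bit 6: prefix='1' (no match yet)
Bit 7: prefix='10' -> emit 'b', reset
Bit 8: prefix='1' (no match yet)
Bit 9: prefix='10' -> emit 'b', reset
Bit 10: prefix='1' (no match yet)
Bit 11: prefix='10' -> emit 'b', reset
Bit 12: prefix='1' (no match yet)
Bit 13: prefix='10' -> emit 'b', reset
Bit 14: prefix='0' -> emit 'c', reset

Answer: lclcbbbbc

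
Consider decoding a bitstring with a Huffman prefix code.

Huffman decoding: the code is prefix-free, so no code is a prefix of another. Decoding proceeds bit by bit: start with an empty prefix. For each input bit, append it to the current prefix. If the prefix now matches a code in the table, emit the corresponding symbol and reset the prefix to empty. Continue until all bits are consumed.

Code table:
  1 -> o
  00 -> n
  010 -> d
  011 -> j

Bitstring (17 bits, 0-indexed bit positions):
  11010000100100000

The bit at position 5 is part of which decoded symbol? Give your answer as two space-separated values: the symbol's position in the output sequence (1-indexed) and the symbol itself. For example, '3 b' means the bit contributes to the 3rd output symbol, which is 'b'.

Answer: 4 n

Derivation:
Bit 0: prefix='1' -> emit 'o', reset
Bit 1: prefix='1' -> emit 'o', reset
Bit 2: prefix='0' (no match yet)
Bit 3: prefix='01' (no match yet)
Bit 4: prefix='010' -> emit 'd', reset
Bit 5: prefix='0' (no match yet)
Bit 6: prefix='00' -> emit 'n', reset
Bit 7: prefix='0' (no match yet)
Bit 8: prefix='01' (no match yet)
Bit 9: prefix='010' -> emit 'd', reset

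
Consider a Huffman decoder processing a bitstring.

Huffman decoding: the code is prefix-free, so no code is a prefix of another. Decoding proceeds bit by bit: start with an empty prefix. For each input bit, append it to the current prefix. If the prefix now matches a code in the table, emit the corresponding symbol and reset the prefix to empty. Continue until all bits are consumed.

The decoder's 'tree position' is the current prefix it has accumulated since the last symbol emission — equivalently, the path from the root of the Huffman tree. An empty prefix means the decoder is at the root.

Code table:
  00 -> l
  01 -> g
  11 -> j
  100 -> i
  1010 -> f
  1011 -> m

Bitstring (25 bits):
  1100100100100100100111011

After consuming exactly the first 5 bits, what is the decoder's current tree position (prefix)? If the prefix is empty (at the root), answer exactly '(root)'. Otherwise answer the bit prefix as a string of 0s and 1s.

Bit 0: prefix='1' (no match yet)
Bit 1: prefix='11' -> emit 'j', reset
Bit 2: prefix='0' (no match yet)
Bit 3: prefix='00' -> emit 'l', reset
Bit 4: prefix='1' (no match yet)

Answer: 1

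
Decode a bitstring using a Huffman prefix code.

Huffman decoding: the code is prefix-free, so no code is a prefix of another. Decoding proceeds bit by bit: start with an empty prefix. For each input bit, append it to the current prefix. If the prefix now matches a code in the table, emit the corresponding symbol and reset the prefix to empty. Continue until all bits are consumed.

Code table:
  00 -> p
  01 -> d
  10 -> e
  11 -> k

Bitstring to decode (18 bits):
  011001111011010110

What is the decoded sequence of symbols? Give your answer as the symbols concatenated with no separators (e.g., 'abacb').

Bit 0: prefix='0' (no match yet)
Bit 1: prefix='01' -> emit 'd', reset
Bit 2: prefix='1' (no match yet)
Bit 3: prefix='10' -> emit 'e', reset
Bit 4: prefix='0' (no match yet)
Bit 5: prefix='01' -> emit 'd', reset
Bit 6: prefix='1' (no match yet)
Bit 7: prefix='11' -> emit 'k', reset
Bit 8: prefix='1' (no match yet)
Bit 9: prefix='10' -> emit 'e', reset
Bit 10: prefix='1' (no match yet)
Bit 11: prefix='11' -> emit 'k', reset
Bit 12: prefix='0' (no match yet)
Bit 13: prefix='01' -> emit 'd', reset
Bit 14: prefix='0' (no match yet)
Bit 15: prefix='01' -> emit 'd', reset
Bit 16: prefix='1' (no match yet)
Bit 17: prefix='10' -> emit 'e', reset

Answer: dedkekdde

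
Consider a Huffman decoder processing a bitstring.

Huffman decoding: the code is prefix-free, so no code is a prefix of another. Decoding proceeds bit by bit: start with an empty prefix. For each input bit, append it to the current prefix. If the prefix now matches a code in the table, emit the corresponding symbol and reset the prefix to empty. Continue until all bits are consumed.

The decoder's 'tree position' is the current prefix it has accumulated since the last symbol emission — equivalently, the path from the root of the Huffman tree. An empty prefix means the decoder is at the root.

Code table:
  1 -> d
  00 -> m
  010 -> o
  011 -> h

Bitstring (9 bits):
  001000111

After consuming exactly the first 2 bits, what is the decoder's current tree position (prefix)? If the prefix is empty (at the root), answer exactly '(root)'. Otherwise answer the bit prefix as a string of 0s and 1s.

Answer: (root)

Derivation:
Bit 0: prefix='0' (no match yet)
Bit 1: prefix='00' -> emit 'm', reset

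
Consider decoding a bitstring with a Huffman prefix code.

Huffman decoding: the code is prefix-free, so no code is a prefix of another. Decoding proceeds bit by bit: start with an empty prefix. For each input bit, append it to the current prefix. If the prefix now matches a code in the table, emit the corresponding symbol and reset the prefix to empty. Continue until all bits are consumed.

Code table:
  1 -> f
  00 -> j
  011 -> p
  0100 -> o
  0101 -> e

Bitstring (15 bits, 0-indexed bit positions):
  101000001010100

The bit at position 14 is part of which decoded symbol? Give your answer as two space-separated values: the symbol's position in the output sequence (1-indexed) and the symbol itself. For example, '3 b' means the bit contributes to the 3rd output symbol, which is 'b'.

Answer: 5 o

Derivation:
Bit 0: prefix='1' -> emit 'f', reset
Bit 1: prefix='0' (no match yet)
Bit 2: prefix='01' (no match yet)
Bit 3: prefix='010' (no match yet)
Bit 4: prefix='0100' -> emit 'o', reset
Bit 5: prefix='0' (no match yet)
Bit 6: prefix='00' -> emit 'j', reset
Bit 7: prefix='0' (no match yet)
Bit 8: prefix='01' (no match yet)
Bit 9: prefix='010' (no match yet)
Bit 10: prefix='0101' -> emit 'e', reset
Bit 11: prefix='0' (no match yet)
Bit 12: prefix='01' (no match yet)
Bit 13: prefix='010' (no match yet)
Bit 14: prefix='0100' -> emit 'o', reset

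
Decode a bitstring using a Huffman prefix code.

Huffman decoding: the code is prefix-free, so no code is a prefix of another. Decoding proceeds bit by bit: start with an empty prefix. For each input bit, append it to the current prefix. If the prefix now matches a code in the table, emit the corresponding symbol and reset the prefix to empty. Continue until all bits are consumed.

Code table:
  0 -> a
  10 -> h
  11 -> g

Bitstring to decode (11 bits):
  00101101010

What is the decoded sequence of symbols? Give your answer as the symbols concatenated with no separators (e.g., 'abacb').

Bit 0: prefix='0' -> emit 'a', reset
Bit 1: prefix='0' -> emit 'a', reset
Bit 2: prefix='1' (no match yet)
Bit 3: prefix='10' -> emit 'h', reset
Bit 4: prefix='1' (no match yet)
Bit 5: prefix='11' -> emit 'g', reset
Bit 6: prefix='0' -> emit 'a', reset
Bit 7: prefix='1' (no match yet)
Bit 8: prefix='10' -> emit 'h', reset
Bit 9: prefix='1' (no match yet)
Bit 10: prefix='10' -> emit 'h', reset

Answer: aahgahh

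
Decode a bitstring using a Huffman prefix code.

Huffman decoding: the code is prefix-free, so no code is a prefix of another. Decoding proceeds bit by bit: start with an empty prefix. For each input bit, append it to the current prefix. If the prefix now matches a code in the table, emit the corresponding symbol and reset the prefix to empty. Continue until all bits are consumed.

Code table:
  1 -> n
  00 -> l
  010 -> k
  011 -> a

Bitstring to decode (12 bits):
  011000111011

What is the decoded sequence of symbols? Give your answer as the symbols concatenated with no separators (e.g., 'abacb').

Bit 0: prefix='0' (no match yet)
Bit 1: prefix='01' (no match yet)
Bit 2: prefix='011' -> emit 'a', reset
Bit 3: prefix='0' (no match yet)
Bit 4: prefix='00' -> emit 'l', reset
Bit 5: prefix='0' (no match yet)
Bit 6: prefix='01' (no match yet)
Bit 7: prefix='011' -> emit 'a', reset
Bit 8: prefix='1' -> emit 'n', reset
Bit 9: prefix='0' (no match yet)
Bit 10: prefix='01' (no match yet)
Bit 11: prefix='011' -> emit 'a', reset

Answer: alana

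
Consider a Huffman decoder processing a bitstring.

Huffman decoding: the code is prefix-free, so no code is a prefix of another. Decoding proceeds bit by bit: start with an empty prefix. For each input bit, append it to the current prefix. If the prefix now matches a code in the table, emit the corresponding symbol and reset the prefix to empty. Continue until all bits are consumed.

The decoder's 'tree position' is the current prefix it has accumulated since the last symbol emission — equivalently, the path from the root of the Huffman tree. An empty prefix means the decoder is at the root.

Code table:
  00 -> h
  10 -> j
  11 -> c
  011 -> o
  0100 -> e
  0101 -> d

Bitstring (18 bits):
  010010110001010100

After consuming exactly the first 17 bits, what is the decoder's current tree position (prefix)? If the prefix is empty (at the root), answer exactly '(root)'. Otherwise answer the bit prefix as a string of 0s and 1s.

Answer: 010

Derivation:
Bit 0: prefix='0' (no match yet)
Bit 1: prefix='01' (no match yet)
Bit 2: prefix='010' (no match yet)
Bit 3: prefix='0100' -> emit 'e', reset
Bit 4: prefix='1' (no match yet)
Bit 5: prefix='10' -> emit 'j', reset
Bit 6: prefix='1' (no match yet)
Bit 7: prefix='11' -> emit 'c', reset
Bit 8: prefix='0' (no match yet)
Bit 9: prefix='00' -> emit 'h', reset
Bit 10: prefix='0' (no match yet)
Bit 11: prefix='01' (no match yet)
Bit 12: prefix='010' (no match yet)
Bit 13: prefix='0101' -> emit 'd', reset
Bit 14: prefix='0' (no match yet)
Bit 15: prefix='01' (no match yet)
Bit 16: prefix='010' (no match yet)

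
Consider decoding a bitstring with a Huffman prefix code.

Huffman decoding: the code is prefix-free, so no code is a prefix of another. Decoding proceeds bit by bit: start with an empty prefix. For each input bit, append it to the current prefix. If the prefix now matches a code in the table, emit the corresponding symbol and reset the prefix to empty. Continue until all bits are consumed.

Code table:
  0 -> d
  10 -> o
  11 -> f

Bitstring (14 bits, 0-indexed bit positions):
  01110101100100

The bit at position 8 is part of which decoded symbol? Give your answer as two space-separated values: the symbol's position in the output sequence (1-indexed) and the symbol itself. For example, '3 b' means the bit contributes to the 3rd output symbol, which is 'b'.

Answer: 5 f

Derivation:
Bit 0: prefix='0' -> emit 'd', reset
Bit 1: prefix='1' (no match yet)
Bit 2: prefix='11' -> emit 'f', reset
Bit 3: prefix='1' (no match yet)
Bit 4: prefix='10' -> emit 'o', reset
Bit 5: prefix='1' (no match yet)
Bit 6: prefix='10' -> emit 'o', reset
Bit 7: prefix='1' (no match yet)
Bit 8: prefix='11' -> emit 'f', reset
Bit 9: prefix='0' -> emit 'd', reset
Bit 10: prefix='0' -> emit 'd', reset
Bit 11: prefix='1' (no match yet)
Bit 12: prefix='10' -> emit 'o', reset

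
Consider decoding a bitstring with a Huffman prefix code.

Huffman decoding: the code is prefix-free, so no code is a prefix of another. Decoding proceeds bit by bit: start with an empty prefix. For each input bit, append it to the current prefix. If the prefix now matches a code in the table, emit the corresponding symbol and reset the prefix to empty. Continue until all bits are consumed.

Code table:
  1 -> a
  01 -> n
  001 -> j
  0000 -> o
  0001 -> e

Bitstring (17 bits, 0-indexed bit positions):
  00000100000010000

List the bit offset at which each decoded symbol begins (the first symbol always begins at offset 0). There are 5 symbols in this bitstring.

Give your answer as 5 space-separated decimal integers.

Bit 0: prefix='0' (no match yet)
Bit 1: prefix='00' (no match yet)
Bit 2: prefix='000' (no match yet)
Bit 3: prefix='0000' -> emit 'o', reset
Bit 4: prefix='0' (no match yet)
Bit 5: prefix='01' -> emit 'n', reset
Bit 6: prefix='0' (no match yet)
Bit 7: prefix='00' (no match yet)
Bit 8: prefix='000' (no match yet)
Bit 9: prefix='0000' -> emit 'o', reset
Bit 10: prefix='0' (no match yet)
Bit 11: prefix='00' (no match yet)
Bit 12: prefix='001' -> emit 'j', reset
Bit 13: prefix='0' (no match yet)
Bit 14: prefix='00' (no match yet)
Bit 15: prefix='000' (no match yet)
Bit 16: prefix='0000' -> emit 'o', reset

Answer: 0 4 6 10 13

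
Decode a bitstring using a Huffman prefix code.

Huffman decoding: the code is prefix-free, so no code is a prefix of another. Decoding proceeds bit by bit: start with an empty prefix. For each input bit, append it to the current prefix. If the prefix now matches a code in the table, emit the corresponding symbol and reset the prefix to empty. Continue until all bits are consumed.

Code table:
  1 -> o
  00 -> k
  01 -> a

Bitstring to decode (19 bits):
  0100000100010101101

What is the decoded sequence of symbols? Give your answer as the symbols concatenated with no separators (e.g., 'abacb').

Answer: akkakaaaoa

Derivation:
Bit 0: prefix='0' (no match yet)
Bit 1: prefix='01' -> emit 'a', reset
Bit 2: prefix='0' (no match yet)
Bit 3: prefix='00' -> emit 'k', reset
Bit 4: prefix='0' (no match yet)
Bit 5: prefix='00' -> emit 'k', reset
Bit 6: prefix='0' (no match yet)
Bit 7: prefix='01' -> emit 'a', reset
Bit 8: prefix='0' (no match yet)
Bit 9: prefix='00' -> emit 'k', reset
Bit 10: prefix='0' (no match yet)
Bit 11: prefix='01' -> emit 'a', reset
Bit 12: prefix='0' (no match yet)
Bit 13: prefix='01' -> emit 'a', reset
Bit 14: prefix='0' (no match yet)
Bit 15: prefix='01' -> emit 'a', reset
Bit 16: prefix='1' -> emit 'o', reset
Bit 17: prefix='0' (no match yet)
Bit 18: prefix='01' -> emit 'a', reset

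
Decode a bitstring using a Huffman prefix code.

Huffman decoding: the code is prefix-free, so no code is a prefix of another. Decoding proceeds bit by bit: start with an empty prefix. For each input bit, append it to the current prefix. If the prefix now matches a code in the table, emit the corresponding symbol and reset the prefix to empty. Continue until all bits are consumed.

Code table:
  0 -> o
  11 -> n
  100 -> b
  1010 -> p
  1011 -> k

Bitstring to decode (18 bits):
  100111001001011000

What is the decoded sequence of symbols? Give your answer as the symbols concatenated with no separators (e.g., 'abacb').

Answer: bnbbkooo

Derivation:
Bit 0: prefix='1' (no match yet)
Bit 1: prefix='10' (no match yet)
Bit 2: prefix='100' -> emit 'b', reset
Bit 3: prefix='1' (no match yet)
Bit 4: prefix='11' -> emit 'n', reset
Bit 5: prefix='1' (no match yet)
Bit 6: prefix='10' (no match yet)
Bit 7: prefix='100' -> emit 'b', reset
Bit 8: prefix='1' (no match yet)
Bit 9: prefix='10' (no match yet)
Bit 10: prefix='100' -> emit 'b', reset
Bit 11: prefix='1' (no match yet)
Bit 12: prefix='10' (no match yet)
Bit 13: prefix='101' (no match yet)
Bit 14: prefix='1011' -> emit 'k', reset
Bit 15: prefix='0' -> emit 'o', reset
Bit 16: prefix='0' -> emit 'o', reset
Bit 17: prefix='0' -> emit 'o', reset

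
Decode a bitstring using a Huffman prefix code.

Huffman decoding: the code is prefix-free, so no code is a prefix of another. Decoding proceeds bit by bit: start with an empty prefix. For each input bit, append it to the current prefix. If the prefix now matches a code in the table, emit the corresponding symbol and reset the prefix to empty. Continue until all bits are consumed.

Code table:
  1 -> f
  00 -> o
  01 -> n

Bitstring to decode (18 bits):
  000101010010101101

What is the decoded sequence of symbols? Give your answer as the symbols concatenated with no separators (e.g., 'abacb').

Answer: onnnofnnfn

Derivation:
Bit 0: prefix='0' (no match yet)
Bit 1: prefix='00' -> emit 'o', reset
Bit 2: prefix='0' (no match yet)
Bit 3: prefix='01' -> emit 'n', reset
Bit 4: prefix='0' (no match yet)
Bit 5: prefix='01' -> emit 'n', reset
Bit 6: prefix='0' (no match yet)
Bit 7: prefix='01' -> emit 'n', reset
Bit 8: prefix='0' (no match yet)
Bit 9: prefix='00' -> emit 'o', reset
Bit 10: prefix='1' -> emit 'f', reset
Bit 11: prefix='0' (no match yet)
Bit 12: prefix='01' -> emit 'n', reset
Bit 13: prefix='0' (no match yet)
Bit 14: prefix='01' -> emit 'n', reset
Bit 15: prefix='1' -> emit 'f', reset
Bit 16: prefix='0' (no match yet)
Bit 17: prefix='01' -> emit 'n', reset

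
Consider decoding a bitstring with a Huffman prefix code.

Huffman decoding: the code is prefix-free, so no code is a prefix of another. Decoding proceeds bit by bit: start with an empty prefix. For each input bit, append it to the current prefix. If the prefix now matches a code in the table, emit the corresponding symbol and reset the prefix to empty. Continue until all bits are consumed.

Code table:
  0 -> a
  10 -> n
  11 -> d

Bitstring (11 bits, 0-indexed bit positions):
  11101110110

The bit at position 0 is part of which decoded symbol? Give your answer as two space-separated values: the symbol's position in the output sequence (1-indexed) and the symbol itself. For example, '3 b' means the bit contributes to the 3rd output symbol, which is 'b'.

Bit 0: prefix='1' (no match yet)
Bit 1: prefix='11' -> emit 'd', reset
Bit 2: prefix='1' (no match yet)
Bit 3: prefix='10' -> emit 'n', reset
Bit 4: prefix='1' (no match yet)

Answer: 1 d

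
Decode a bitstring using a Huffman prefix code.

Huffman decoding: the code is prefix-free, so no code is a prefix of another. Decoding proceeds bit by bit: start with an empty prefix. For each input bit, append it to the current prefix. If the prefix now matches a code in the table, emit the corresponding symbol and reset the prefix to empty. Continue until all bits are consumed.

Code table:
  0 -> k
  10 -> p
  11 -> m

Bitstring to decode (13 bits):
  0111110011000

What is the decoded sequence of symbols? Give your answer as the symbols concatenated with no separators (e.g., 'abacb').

Answer: kmmpkmkkk

Derivation:
Bit 0: prefix='0' -> emit 'k', reset
Bit 1: prefix='1' (no match yet)
Bit 2: prefix='11' -> emit 'm', reset
Bit 3: prefix='1' (no match yet)
Bit 4: prefix='11' -> emit 'm', reset
Bit 5: prefix='1' (no match yet)
Bit 6: prefix='10' -> emit 'p', reset
Bit 7: prefix='0' -> emit 'k', reset
Bit 8: prefix='1' (no match yet)
Bit 9: prefix='11' -> emit 'm', reset
Bit 10: prefix='0' -> emit 'k', reset
Bit 11: prefix='0' -> emit 'k', reset
Bit 12: prefix='0' -> emit 'k', reset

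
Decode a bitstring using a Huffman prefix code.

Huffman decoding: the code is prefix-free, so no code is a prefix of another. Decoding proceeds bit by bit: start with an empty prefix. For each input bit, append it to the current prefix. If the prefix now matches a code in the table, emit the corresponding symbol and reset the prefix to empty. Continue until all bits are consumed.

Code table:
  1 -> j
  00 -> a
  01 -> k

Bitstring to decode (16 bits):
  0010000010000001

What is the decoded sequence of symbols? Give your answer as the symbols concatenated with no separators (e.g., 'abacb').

Bit 0: prefix='0' (no match yet)
Bit 1: prefix='00' -> emit 'a', reset
Bit 2: prefix='1' -> emit 'j', reset
Bit 3: prefix='0' (no match yet)
Bit 4: prefix='00' -> emit 'a', reset
Bit 5: prefix='0' (no match yet)
Bit 6: prefix='00' -> emit 'a', reset
Bit 7: prefix='0' (no match yet)
Bit 8: prefix='01' -> emit 'k', reset
Bit 9: prefix='0' (no match yet)
Bit 10: prefix='00' -> emit 'a', reset
Bit 11: prefix='0' (no match yet)
Bit 12: prefix='00' -> emit 'a', reset
Bit 13: prefix='0' (no match yet)
Bit 14: prefix='00' -> emit 'a', reset
Bit 15: prefix='1' -> emit 'j', reset

Answer: ajaakaaaj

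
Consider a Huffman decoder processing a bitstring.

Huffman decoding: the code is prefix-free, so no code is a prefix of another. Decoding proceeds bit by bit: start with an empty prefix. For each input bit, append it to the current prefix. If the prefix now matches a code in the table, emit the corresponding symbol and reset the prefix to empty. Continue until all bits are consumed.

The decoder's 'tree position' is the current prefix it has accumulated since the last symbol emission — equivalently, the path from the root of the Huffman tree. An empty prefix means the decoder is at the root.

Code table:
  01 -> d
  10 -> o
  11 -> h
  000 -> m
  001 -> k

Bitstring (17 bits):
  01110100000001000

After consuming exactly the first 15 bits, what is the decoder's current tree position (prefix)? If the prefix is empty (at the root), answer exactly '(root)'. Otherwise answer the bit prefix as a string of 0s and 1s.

Bit 0: prefix='0' (no match yet)
Bit 1: prefix='01' -> emit 'd', reset
Bit 2: prefix='1' (no match yet)
Bit 3: prefix='11' -> emit 'h', reset
Bit 4: prefix='0' (no match yet)
Bit 5: prefix='01' -> emit 'd', reset
Bit 6: prefix='0' (no match yet)
Bit 7: prefix='00' (no match yet)
Bit 8: prefix='000' -> emit 'm', reset
Bit 9: prefix='0' (no match yet)
Bit 10: prefix='00' (no match yet)
Bit 11: prefix='000' -> emit 'm', reset
Bit 12: prefix='0' (no match yet)
Bit 13: prefix='01' -> emit 'd', reset
Bit 14: prefix='0' (no match yet)

Answer: 0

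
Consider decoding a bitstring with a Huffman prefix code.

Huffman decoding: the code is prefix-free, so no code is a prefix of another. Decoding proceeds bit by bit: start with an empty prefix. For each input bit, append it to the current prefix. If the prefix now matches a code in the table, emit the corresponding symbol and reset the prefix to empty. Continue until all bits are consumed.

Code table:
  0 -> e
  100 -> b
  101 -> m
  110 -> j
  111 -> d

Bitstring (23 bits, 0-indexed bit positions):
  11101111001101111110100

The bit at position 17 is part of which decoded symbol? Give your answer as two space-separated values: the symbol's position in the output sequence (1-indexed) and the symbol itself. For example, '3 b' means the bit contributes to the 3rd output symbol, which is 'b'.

Bit 0: prefix='1' (no match yet)
Bit 1: prefix='11' (no match yet)
Bit 2: prefix='111' -> emit 'd', reset
Bit 3: prefix='0' -> emit 'e', reset
Bit 4: prefix='1' (no match yet)
Bit 5: prefix='11' (no match yet)
Bit 6: prefix='111' -> emit 'd', reset
Bit 7: prefix='1' (no match yet)
Bit 8: prefix='10' (no match yet)
Bit 9: prefix='100' -> emit 'b', reset
Bit 10: prefix='1' (no match yet)
Bit 11: prefix='11' (no match yet)
Bit 12: prefix='110' -> emit 'j', reset
Bit 13: prefix='1' (no match yet)
Bit 14: prefix='11' (no match yet)
Bit 15: prefix='111' -> emit 'd', reset
Bit 16: prefix='1' (no match yet)
Bit 17: prefix='11' (no match yet)
Bit 18: prefix='111' -> emit 'd', reset
Bit 19: prefix='0' -> emit 'e', reset
Bit 20: prefix='1' (no match yet)
Bit 21: prefix='10' (no match yet)

Answer: 7 d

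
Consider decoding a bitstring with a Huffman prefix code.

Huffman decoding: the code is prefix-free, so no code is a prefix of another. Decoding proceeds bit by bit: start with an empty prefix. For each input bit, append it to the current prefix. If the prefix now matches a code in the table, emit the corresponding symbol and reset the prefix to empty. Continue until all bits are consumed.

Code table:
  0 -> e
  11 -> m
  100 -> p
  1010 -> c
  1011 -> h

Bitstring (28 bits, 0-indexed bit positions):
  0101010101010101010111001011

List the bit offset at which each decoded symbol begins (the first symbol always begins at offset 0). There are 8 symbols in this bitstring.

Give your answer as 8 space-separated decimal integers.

Answer: 0 1 5 9 13 17 21 24

Derivation:
Bit 0: prefix='0' -> emit 'e', reset
Bit 1: prefix='1' (no match yet)
Bit 2: prefix='10' (no match yet)
Bit 3: prefix='101' (no match yet)
Bit 4: prefix='1010' -> emit 'c', reset
Bit 5: prefix='1' (no match yet)
Bit 6: prefix='10' (no match yet)
Bit 7: prefix='101' (no match yet)
Bit 8: prefix='1010' -> emit 'c', reset
Bit 9: prefix='1' (no match yet)
Bit 10: prefix='10' (no match yet)
Bit 11: prefix='101' (no match yet)
Bit 12: prefix='1010' -> emit 'c', reset
Bit 13: prefix='1' (no match yet)
Bit 14: prefix='10' (no match yet)
Bit 15: prefix='101' (no match yet)
Bit 16: prefix='1010' -> emit 'c', reset
Bit 17: prefix='1' (no match yet)
Bit 18: prefix='10' (no match yet)
Bit 19: prefix='101' (no match yet)
Bit 20: prefix='1011' -> emit 'h', reset
Bit 21: prefix='1' (no match yet)
Bit 22: prefix='10' (no match yet)
Bit 23: prefix='100' -> emit 'p', reset
Bit 24: prefix='1' (no match yet)
Bit 25: prefix='10' (no match yet)
Bit 26: prefix='101' (no match yet)
Bit 27: prefix='1011' -> emit 'h', reset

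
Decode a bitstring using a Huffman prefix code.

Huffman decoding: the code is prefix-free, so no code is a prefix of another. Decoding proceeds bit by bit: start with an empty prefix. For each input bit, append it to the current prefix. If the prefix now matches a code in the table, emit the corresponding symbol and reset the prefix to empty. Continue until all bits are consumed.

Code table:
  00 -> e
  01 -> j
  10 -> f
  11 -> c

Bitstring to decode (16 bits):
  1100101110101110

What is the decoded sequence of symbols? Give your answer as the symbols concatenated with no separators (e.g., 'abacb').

Answer: cefcffcf

Derivation:
Bit 0: prefix='1' (no match yet)
Bit 1: prefix='11' -> emit 'c', reset
Bit 2: prefix='0' (no match yet)
Bit 3: prefix='00' -> emit 'e', reset
Bit 4: prefix='1' (no match yet)
Bit 5: prefix='10' -> emit 'f', reset
Bit 6: prefix='1' (no match yet)
Bit 7: prefix='11' -> emit 'c', reset
Bit 8: prefix='1' (no match yet)
Bit 9: prefix='10' -> emit 'f', reset
Bit 10: prefix='1' (no match yet)
Bit 11: prefix='10' -> emit 'f', reset
Bit 12: prefix='1' (no match yet)
Bit 13: prefix='11' -> emit 'c', reset
Bit 14: prefix='1' (no match yet)
Bit 15: prefix='10' -> emit 'f', reset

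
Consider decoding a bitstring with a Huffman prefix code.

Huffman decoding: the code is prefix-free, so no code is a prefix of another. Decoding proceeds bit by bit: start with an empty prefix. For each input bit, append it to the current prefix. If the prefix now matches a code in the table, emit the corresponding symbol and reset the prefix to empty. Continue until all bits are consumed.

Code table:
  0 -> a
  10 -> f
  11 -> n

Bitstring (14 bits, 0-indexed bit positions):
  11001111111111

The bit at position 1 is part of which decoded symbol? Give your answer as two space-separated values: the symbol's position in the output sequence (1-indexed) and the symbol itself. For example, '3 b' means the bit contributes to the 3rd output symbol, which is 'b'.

Bit 0: prefix='1' (no match yet)
Bit 1: prefix='11' -> emit 'n', reset
Bit 2: prefix='0' -> emit 'a', reset
Bit 3: prefix='0' -> emit 'a', reset
Bit 4: prefix='1' (no match yet)
Bit 5: prefix='11' -> emit 'n', reset

Answer: 1 n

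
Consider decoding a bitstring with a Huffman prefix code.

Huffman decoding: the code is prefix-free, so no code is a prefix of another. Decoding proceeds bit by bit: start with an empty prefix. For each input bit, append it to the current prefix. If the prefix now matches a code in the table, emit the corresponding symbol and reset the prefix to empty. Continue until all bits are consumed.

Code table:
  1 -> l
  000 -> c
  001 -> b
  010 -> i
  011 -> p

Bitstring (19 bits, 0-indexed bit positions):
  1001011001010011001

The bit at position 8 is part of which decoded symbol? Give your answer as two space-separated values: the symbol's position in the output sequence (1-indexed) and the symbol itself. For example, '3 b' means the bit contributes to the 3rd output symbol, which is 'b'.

Bit 0: prefix='1' -> emit 'l', reset
Bit 1: prefix='0' (no match yet)
Bit 2: prefix='00' (no match yet)
Bit 3: prefix='001' -> emit 'b', reset
Bit 4: prefix='0' (no match yet)
Bit 5: prefix='01' (no match yet)
Bit 6: prefix='011' -> emit 'p', reset
Bit 7: prefix='0' (no match yet)
Bit 8: prefix='00' (no match yet)
Bit 9: prefix='001' -> emit 'b', reset
Bit 10: prefix='0' (no match yet)
Bit 11: prefix='01' (no match yet)
Bit 12: prefix='010' -> emit 'i', reset

Answer: 4 b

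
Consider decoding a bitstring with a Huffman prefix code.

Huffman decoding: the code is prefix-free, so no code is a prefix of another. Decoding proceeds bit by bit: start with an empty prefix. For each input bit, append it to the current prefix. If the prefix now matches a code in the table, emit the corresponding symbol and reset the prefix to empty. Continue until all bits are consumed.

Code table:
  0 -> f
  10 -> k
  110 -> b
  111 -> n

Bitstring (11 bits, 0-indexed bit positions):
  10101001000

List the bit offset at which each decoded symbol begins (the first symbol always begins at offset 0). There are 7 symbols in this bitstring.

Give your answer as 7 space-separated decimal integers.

Answer: 0 2 4 6 7 9 10

Derivation:
Bit 0: prefix='1' (no match yet)
Bit 1: prefix='10' -> emit 'k', reset
Bit 2: prefix='1' (no match yet)
Bit 3: prefix='10' -> emit 'k', reset
Bit 4: prefix='1' (no match yet)
Bit 5: prefix='10' -> emit 'k', reset
Bit 6: prefix='0' -> emit 'f', reset
Bit 7: prefix='1' (no match yet)
Bit 8: prefix='10' -> emit 'k', reset
Bit 9: prefix='0' -> emit 'f', reset
Bit 10: prefix='0' -> emit 'f', reset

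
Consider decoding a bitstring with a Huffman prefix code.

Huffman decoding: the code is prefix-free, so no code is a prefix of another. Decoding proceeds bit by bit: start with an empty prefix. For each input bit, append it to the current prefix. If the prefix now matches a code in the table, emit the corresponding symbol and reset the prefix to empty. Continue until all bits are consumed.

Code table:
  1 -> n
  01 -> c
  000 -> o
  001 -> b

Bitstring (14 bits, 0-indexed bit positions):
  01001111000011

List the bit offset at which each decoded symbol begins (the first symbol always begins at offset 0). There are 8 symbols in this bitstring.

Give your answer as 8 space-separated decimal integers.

Bit 0: prefix='0' (no match yet)
Bit 1: prefix='01' -> emit 'c', reset
Bit 2: prefix='0' (no match yet)
Bit 3: prefix='00' (no match yet)
Bit 4: prefix='001' -> emit 'b', reset
Bit 5: prefix='1' -> emit 'n', reset
Bit 6: prefix='1' -> emit 'n', reset
Bit 7: prefix='1' -> emit 'n', reset
Bit 8: prefix='0' (no match yet)
Bit 9: prefix='00' (no match yet)
Bit 10: prefix='000' -> emit 'o', reset
Bit 11: prefix='0' (no match yet)
Bit 12: prefix='01' -> emit 'c', reset
Bit 13: prefix='1' -> emit 'n', reset

Answer: 0 2 5 6 7 8 11 13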